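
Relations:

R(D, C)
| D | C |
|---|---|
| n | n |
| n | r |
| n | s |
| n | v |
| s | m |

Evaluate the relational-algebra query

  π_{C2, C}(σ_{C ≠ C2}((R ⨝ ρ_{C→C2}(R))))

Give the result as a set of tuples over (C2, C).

ρ[C→C2]: schema becomes (D, C2); tuples unchanged.
Natural join on D: {(n, n, n), (n, n, r), (n, n, s), (n, n, v), (n, r, n), (n, r, r), (n, r, s), (n, r, v), (n, s, n), (n, s, r), (n, s, s), (n, s, v), (n, v, n), (n, v, r), (n, v, s), (n, v, v), (s, m, m)}
σ[C ≠ C2]: keep tuples satisfying C ≠ C2 → {(n, n, r), (n, n, s), (n, n, v), (n, r, n), (n, r, s), (n, r, v), (n, s, n), (n, s, r), (n, s, v), (n, v, n), (n, v, r), (n, v, s)}
π[C2, C]: project onto (C2, C) → {(n, r), (n, s), (n, v), (r, n), (r, s), (r, v), (s, n), (s, r), (s, v), (v, n), (v, r), (v, s)}

{(n, r), (n, s), (n, v), (r, n), (r, s), (r, v), (s, n), (s, r), (s, v), (v, n), (v, r), (v, s)}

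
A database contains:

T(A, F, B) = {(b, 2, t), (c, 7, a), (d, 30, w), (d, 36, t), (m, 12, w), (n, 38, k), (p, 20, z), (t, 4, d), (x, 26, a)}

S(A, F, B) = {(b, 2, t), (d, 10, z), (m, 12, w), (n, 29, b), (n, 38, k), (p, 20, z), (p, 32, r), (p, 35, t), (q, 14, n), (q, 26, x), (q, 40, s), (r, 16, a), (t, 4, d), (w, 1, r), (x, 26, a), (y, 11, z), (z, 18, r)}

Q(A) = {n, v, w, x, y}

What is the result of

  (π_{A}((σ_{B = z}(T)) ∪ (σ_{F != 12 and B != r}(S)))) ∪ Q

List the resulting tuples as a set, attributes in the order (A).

{b, d, n, p, q, r, t, v, w, x, y}

σ[B = z]: keep tuples satisfying B = z → {(p, 20, z)}
σ[F != 12 and B != r]: keep tuples satisfying F != 12 and B != r → {(b, 2, t), (d, 10, z), (n, 29, b), (n, 38, k), (p, 20, z), (p, 35, t), (q, 14, n), (q, 26, x), (q, 40, s), (r, 16, a), (t, 4, d), (x, 26, a), (y, 11, z)}
Set union of the two operands is {(b, 2, t), (d, 10, z), (n, 29, b), (n, 38, k), (p, 20, z), (p, 35, t), (q, 14, n), (q, 26, x), (q, 40, s), (r, 16, a), (t, 4, d), (x, 26, a), (y, 11, z)}.
Projecting to A (4 duplicate(s) eliminated): {b, d, n, p, q, r, t, x, y}
Set union of the two operands is {b, d, n, p, q, r, t, v, w, x, y}.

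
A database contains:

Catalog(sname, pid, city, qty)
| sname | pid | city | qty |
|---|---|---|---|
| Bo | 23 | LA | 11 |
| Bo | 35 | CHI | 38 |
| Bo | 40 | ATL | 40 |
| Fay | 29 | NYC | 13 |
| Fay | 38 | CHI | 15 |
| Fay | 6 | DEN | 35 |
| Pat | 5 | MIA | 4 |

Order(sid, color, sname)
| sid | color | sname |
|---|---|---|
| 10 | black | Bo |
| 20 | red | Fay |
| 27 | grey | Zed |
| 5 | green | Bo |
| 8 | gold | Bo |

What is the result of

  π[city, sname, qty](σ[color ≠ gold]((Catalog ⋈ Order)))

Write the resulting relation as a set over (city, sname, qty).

{(ATL, Bo, 40), (CHI, Bo, 38), (CHI, Fay, 15), (DEN, Fay, 35), (LA, Bo, 11), (NYC, Fay, 13)}

Joining Catalog and Order on sname yields {(Bo, 23, LA, 11, 10, black), (Bo, 23, LA, 11, 5, green), (Bo, 23, LA, 11, 8, gold), (Bo, 35, CHI, 38, 10, black), (Bo, 35, CHI, 38, 5, green), (Bo, 35, CHI, 38, 8, gold), (Bo, 40, ATL, 40, 10, black), (Bo, 40, ATL, 40, 5, green), (Bo, 40, ATL, 40, 8, gold), (Fay, 29, NYC, 13, 20, red), (Fay, 38, CHI, 15, 20, red), (Fay, 6, DEN, 35, 20, red)}.
Filtering on color ≠ gold leaves {(Bo, 23, LA, 11, 10, black), (Bo, 23, LA, 11, 5, green), (Bo, 35, CHI, 38, 10, black), (Bo, 35, CHI, 38, 5, green), (Bo, 40, ATL, 40, 10, black), (Bo, 40, ATL, 40, 5, green), (Fay, 29, NYC, 13, 20, red), (Fay, 38, CHI, 15, 20, red), (Fay, 6, DEN, 35, 20, red)}.
π_{city, sname, qty} gives {(ATL, Bo, 40), (CHI, Bo, 38), (CHI, Fay, 15), (DEN, Fay, 35), (LA, Bo, 11), (NYC, Fay, 13)} (3 duplicate(s) eliminated).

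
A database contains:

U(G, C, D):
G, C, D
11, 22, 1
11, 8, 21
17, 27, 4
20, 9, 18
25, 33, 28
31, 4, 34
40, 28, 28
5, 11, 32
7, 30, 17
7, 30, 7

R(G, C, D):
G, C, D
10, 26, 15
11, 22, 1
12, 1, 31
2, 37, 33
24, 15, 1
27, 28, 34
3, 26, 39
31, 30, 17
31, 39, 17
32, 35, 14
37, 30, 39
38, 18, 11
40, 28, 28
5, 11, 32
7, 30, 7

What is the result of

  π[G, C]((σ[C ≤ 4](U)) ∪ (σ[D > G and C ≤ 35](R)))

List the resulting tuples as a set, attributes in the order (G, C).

{(10, 26), (12, 1), (27, 28), (3, 26), (31, 4), (37, 30), (5, 11)}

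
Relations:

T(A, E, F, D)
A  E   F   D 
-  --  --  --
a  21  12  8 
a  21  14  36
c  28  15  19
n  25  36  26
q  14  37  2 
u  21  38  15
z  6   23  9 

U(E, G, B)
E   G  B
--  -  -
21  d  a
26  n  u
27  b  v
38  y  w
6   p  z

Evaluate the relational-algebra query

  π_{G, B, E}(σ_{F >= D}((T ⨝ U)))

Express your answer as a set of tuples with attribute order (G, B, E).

{(d, a, 21), (p, z, 6)}

Joining T and U on E yields {(a, 21, 12, 8, d, a), (a, 21, 14, 36, d, a), (u, 21, 38, 15, d, a), (z, 6, 23, 9, p, z)}.
Filtering on F >= D leaves {(a, 21, 12, 8, d, a), (u, 21, 38, 15, d, a), (z, 6, 23, 9, p, z)}.
Projecting to G, B, E (1 duplicate(s) eliminated): {(d, a, 21), (p, z, 6)}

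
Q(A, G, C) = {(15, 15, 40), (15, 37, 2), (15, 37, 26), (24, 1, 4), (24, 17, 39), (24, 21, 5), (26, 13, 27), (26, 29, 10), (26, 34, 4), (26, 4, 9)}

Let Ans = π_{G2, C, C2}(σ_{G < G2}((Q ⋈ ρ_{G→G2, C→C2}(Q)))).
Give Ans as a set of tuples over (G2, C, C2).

ρ[G→G2, C→C2]: schema becomes (A, G2, C2); tuples unchanged.
Q ⋈ ρ_{G→G2, C→C2}(Q) (natural join on A): {(15, 15, 40, 15, 40), (15, 15, 40, 37, 2), (15, 15, 40, 37, 26), (15, 37, 2, 15, 40), (15, 37, 2, 37, 2), (15, 37, 2, 37, 26), (15, 37, 26, 15, 40), (15, 37, 26, 37, 2), (15, 37, 26, 37, 26), (24, 1, 4, 1, 4), (24, 1, 4, 17, 39), (24, 1, 4, 21, 5), (24, 17, 39, 1, 4), (24, 17, 39, 17, 39), (24, 17, 39, 21, 5), (24, 21, 5, 1, 4), (24, 21, 5, 17, 39), (24, 21, 5, 21, 5), (26, 13, 27, 13, 27), (26, 13, 27, 29, 10), (26, 13, 27, 34, 4), (26, 13, 27, 4, 9), (26, 29, 10, 13, 27), (26, 29, 10, 29, 10), (26, 29, 10, 34, 4), (26, 29, 10, 4, 9), (26, 34, 4, 13, 27), (26, 34, 4, 29, 10), (26, 34, 4, 34, 4), (26, 34, 4, 4, 9), (26, 4, 9, 13, 27), (26, 4, 9, 29, 10), (26, 4, 9, 34, 4), (26, 4, 9, 4, 9)}
Selection G < G2: {(15, 15, 40, 37, 2), (15, 15, 40, 37, 26), (24, 1, 4, 17, 39), (24, 1, 4, 21, 5), (24, 17, 39, 21, 5), (26, 13, 27, 29, 10), (26, 13, 27, 34, 4), (26, 29, 10, 34, 4), (26, 4, 9, 13, 27), (26, 4, 9, 29, 10), (26, 4, 9, 34, 4)}
Projecting to G2, C, C2: {(13, 9, 27), (17, 4, 39), (21, 39, 5), (21, 4, 5), (29, 27, 10), (29, 9, 10), (34, 10, 4), (34, 27, 4), (34, 9, 4), (37, 40, 2), (37, 40, 26)}

{(13, 9, 27), (17, 4, 39), (21, 39, 5), (21, 4, 5), (29, 27, 10), (29, 9, 10), (34, 10, 4), (34, 27, 4), (34, 9, 4), (37, 40, 2), (37, 40, 26)}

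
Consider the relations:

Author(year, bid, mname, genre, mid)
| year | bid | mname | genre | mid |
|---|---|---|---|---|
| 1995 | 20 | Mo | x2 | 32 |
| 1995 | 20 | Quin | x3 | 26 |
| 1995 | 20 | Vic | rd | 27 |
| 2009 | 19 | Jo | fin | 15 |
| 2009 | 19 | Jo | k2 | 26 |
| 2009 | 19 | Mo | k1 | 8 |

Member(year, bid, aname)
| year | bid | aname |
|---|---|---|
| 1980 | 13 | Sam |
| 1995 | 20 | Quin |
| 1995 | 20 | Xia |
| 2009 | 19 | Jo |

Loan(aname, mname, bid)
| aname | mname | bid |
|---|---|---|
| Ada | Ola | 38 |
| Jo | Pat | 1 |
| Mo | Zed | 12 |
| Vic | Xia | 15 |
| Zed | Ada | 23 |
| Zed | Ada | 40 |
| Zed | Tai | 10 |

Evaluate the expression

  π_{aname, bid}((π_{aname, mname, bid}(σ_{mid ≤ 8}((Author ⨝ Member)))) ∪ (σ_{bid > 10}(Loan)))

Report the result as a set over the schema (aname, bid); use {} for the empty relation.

Joining Author and Member on year, bid yields {(1995, 20, Mo, x2, 32, Quin), (1995, 20, Mo, x2, 32, Xia), (1995, 20, Quin, x3, 26, Quin), (1995, 20, Quin, x3, 26, Xia), (1995, 20, Vic, rd, 27, Quin), (1995, 20, Vic, rd, 27, Xia), (2009, 19, Jo, fin, 15, Jo), (2009, 19, Jo, k2, 26, Jo), (2009, 19, Mo, k1, 8, Jo)}.
Filtering on mid ≤ 8 leaves {(2009, 19, Mo, k1, 8, Jo)}.
Keep only column(s) aname, mname, bid: {(Jo, Mo, 19)}
Filtering on bid > 10 leaves {(Ada, Ola, 38), (Mo, Zed, 12), (Vic, Xia, 15), (Zed, Ada, 23), (Zed, Ada, 40)}.
Union: {(Jo, Mo, 19)} with {(Ada, Ola, 38), (Mo, Zed, 12), (Vic, Xia, 15), (Zed, Ada, 23), (Zed, Ada, 40)} → {(Ada, Ola, 38), (Jo, Mo, 19), (Mo, Zed, 12), (Vic, Xia, 15), (Zed, Ada, 23), (Zed, Ada, 40)}
Keep only column(s) aname, bid: {(Ada, 38), (Jo, 19), (Mo, 12), (Vic, 15), (Zed, 23), (Zed, 40)}

{(Ada, 38), (Jo, 19), (Mo, 12), (Vic, 15), (Zed, 23), (Zed, 40)}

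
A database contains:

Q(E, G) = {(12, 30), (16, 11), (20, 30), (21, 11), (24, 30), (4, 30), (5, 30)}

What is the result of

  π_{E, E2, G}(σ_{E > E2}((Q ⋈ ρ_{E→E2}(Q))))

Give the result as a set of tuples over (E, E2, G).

ρ[E→E2]: schema becomes (E2, G); tuples unchanged.
Q ⋈ ρ_{E→E2}(Q) (natural join on G): {(12, 30, 12), (12, 30, 20), (12, 30, 24), (12, 30, 4), (12, 30, 5), (16, 11, 16), (16, 11, 21), (20, 30, 12), (20, 30, 20), (20, 30, 24), (20, 30, 4), (20, 30, 5), (21, 11, 16), (21, 11, 21), (24, 30, 12), (24, 30, 20), (24, 30, 24), (24, 30, 4), (24, 30, 5), (4, 30, 12), (4, 30, 20), (4, 30, 24), (4, 30, 4), (4, 30, 5), (5, 30, 12), (5, 30, 20), (5, 30, 24), (5, 30, 4), (5, 30, 5)}
Filtering on E > E2 leaves {(12, 30, 4), (12, 30, 5), (20, 30, 12), (20, 30, 4), (20, 30, 5), (21, 11, 16), (24, 30, 12), (24, 30, 20), (24, 30, 4), (24, 30, 5), (5, 30, 4)}.
Keep only column(s) E, E2, G: {(12, 4, 30), (12, 5, 30), (20, 12, 30), (20, 4, 30), (20, 5, 30), (21, 16, 11), (24, 12, 30), (24, 20, 30), (24, 4, 30), (24, 5, 30), (5, 4, 30)}

{(12, 4, 30), (12, 5, 30), (20, 12, 30), (20, 4, 30), (20, 5, 30), (21, 16, 11), (24, 12, 30), (24, 20, 30), (24, 4, 30), (24, 5, 30), (5, 4, 30)}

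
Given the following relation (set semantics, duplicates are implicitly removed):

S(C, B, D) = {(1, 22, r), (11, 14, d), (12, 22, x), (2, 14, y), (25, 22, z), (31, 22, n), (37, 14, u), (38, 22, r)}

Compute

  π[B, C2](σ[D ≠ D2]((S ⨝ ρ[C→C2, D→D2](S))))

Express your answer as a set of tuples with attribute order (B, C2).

ρ[C→C2, D→D2]: schema becomes (C2, B, D2); tuples unchanged.
Joining S and ρ[C→C2, D→D2](S) on B yields {(1, 22, r, 1, r), (1, 22, r, 12, x), (1, 22, r, 25, z), (1, 22, r, 31, n), (1, 22, r, 38, r), (11, 14, d, 11, d), (11, 14, d, 2, y), (11, 14, d, 37, u), (12, 22, x, 1, r), (12, 22, x, 12, x), (12, 22, x, 25, z), (12, 22, x, 31, n), (12, 22, x, 38, r), (2, 14, y, 11, d), (2, 14, y, 2, y), (2, 14, y, 37, u), (25, 22, z, 1, r), (25, 22, z, 12, x), (25, 22, z, 25, z), (25, 22, z, 31, n), (25, 22, z, 38, r), (31, 22, n, 1, r), (31, 22, n, 12, x), (31, 22, n, 25, z), (31, 22, n, 31, n), (31, 22, n, 38, r), (37, 14, u, 11, d), (37, 14, u, 2, y), (37, 14, u, 37, u), (38, 22, r, 1, r), (38, 22, r, 12, x), (38, 22, r, 25, z), (38, 22, r, 31, n), (38, 22, r, 38, r)}.
Apply σ_{D ≠ D2}; surviving tuples: {(1, 22, r, 12, x), (1, 22, r, 25, z), (1, 22, r, 31, n), (11, 14, d, 2, y), (11, 14, d, 37, u), (12, 22, x, 1, r), (12, 22, x, 25, z), (12, 22, x, 31, n), (12, 22, x, 38, r), (2, 14, y, 11, d), (2, 14, y, 37, u), (25, 22, z, 1, r), (25, 22, z, 12, x), (25, 22, z, 31, n), (25, 22, z, 38, r), (31, 22, n, 1, r), (31, 22, n, 12, x), (31, 22, n, 25, z), (31, 22, n, 38, r), (37, 14, u, 11, d), (37, 14, u, 2, y), (38, 22, r, 12, x), (38, 22, r, 25, z), (38, 22, r, 31, n)}
Keep only column(s) B, C2 (16 duplicate(s) eliminated): {(14, 11), (14, 2), (14, 37), (22, 1), (22, 12), (22, 25), (22, 31), (22, 38)}

{(14, 11), (14, 2), (14, 37), (22, 1), (22, 12), (22, 25), (22, 31), (22, 38)}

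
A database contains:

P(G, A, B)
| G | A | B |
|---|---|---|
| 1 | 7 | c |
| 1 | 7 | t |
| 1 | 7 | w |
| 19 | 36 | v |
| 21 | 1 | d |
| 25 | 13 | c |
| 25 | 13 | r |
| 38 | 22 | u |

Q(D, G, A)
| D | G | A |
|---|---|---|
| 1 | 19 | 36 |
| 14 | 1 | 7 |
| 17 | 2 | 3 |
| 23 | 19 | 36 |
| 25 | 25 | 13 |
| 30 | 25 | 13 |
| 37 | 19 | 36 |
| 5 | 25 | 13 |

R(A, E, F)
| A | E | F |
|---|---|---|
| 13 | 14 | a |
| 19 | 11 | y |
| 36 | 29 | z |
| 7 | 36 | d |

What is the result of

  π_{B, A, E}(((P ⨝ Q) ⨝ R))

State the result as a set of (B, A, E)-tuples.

{(c, 13, 14), (c, 7, 36), (r, 13, 14), (t, 7, 36), (v, 36, 29), (w, 7, 36)}

Natural join on G, A: {(1, 7, c, 14), (1, 7, t, 14), (1, 7, w, 14), (19, 36, v, 1), (19, 36, v, 23), (19, 36, v, 37), (25, 13, c, 25), (25, 13, c, 30), (25, 13, c, 5), (25, 13, r, 25), (25, 13, r, 30), (25, 13, r, 5)}
Natural join on A: {(1, 7, c, 14, 36, d), (1, 7, t, 14, 36, d), (1, 7, w, 14, 36, d), (19, 36, v, 1, 29, z), (19, 36, v, 23, 29, z), (19, 36, v, 37, 29, z), (25, 13, c, 25, 14, a), (25, 13, c, 30, 14, a), (25, 13, c, 5, 14, a), (25, 13, r, 25, 14, a), (25, 13, r, 30, 14, a), (25, 13, r, 5, 14, a)}
Keep only column(s) B, A, E (6 duplicate(s) eliminated): {(c, 13, 14), (c, 7, 36), (r, 13, 14), (t, 7, 36), (v, 36, 29), (w, 7, 36)}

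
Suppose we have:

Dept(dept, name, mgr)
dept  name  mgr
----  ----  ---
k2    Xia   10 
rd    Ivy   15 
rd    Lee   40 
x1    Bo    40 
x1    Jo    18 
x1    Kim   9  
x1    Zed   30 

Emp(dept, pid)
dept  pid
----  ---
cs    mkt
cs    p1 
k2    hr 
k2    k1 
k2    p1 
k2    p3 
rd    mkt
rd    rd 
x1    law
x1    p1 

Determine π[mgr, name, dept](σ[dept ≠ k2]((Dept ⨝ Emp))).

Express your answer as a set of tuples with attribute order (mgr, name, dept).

Dept ⋈ Emp (natural join on dept): {(k2, Xia, 10, hr), (k2, Xia, 10, k1), (k2, Xia, 10, p1), (k2, Xia, 10, p3), (rd, Ivy, 15, mkt), (rd, Ivy, 15, rd), (rd, Lee, 40, mkt), (rd, Lee, 40, rd), (x1, Bo, 40, law), (x1, Bo, 40, p1), (x1, Jo, 18, law), (x1, Jo, 18, p1), (x1, Kim, 9, law), (x1, Kim, 9, p1), (x1, Zed, 30, law), (x1, Zed, 30, p1)}
Apply σ_{dept ≠ k2}; surviving tuples: {(rd, Ivy, 15, mkt), (rd, Ivy, 15, rd), (rd, Lee, 40, mkt), (rd, Lee, 40, rd), (x1, Bo, 40, law), (x1, Bo, 40, p1), (x1, Jo, 18, law), (x1, Jo, 18, p1), (x1, Kim, 9, law), (x1, Kim, 9, p1), (x1, Zed, 30, law), (x1, Zed, 30, p1)}
π_{mgr, name, dept} gives {(15, Ivy, rd), (18, Jo, x1), (30, Zed, x1), (40, Bo, x1), (40, Lee, rd), (9, Kim, x1)} (6 duplicate(s) eliminated).

{(15, Ivy, rd), (18, Jo, x1), (30, Zed, x1), (40, Bo, x1), (40, Lee, rd), (9, Kim, x1)}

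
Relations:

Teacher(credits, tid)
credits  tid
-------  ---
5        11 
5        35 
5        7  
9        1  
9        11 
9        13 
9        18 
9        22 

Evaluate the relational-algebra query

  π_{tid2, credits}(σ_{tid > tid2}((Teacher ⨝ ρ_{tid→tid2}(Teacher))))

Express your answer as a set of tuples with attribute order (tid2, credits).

{(1, 9), (11, 5), (11, 9), (13, 9), (18, 9), (7, 5)}

ρ[tid→tid2]: schema becomes (credits, tid2); tuples unchanged.
Teacher ⋈ ρ_{tid→tid2}(Teacher) (natural join on credits): {(5, 11, 11), (5, 11, 35), (5, 11, 7), (5, 35, 11), (5, 35, 35), (5, 35, 7), (5, 7, 11), (5, 7, 35), (5, 7, 7), (9, 1, 1), (9, 1, 11), (9, 1, 13), (9, 1, 18), (9, 1, 22), (9, 11, 1), (9, 11, 11), (9, 11, 13), (9, 11, 18), (9, 11, 22), (9, 13, 1), (9, 13, 11), (9, 13, 13), (9, 13, 18), (9, 13, 22), (9, 18, 1), (9, 18, 11), (9, 18, 13), (9, 18, 18), (9, 18, 22), (9, 22, 1), (9, 22, 11), (9, 22, 13), (9, 22, 18), (9, 22, 22)}
Selection tid > tid2: {(5, 11, 7), (5, 35, 11), (5, 35, 7), (9, 11, 1), (9, 13, 1), (9, 13, 11), (9, 18, 1), (9, 18, 11), (9, 18, 13), (9, 22, 1), (9, 22, 11), (9, 22, 13), (9, 22, 18)}
Projecting to tid2, credits (7 duplicate(s) eliminated): {(1, 9), (11, 5), (11, 9), (13, 9), (18, 9), (7, 5)}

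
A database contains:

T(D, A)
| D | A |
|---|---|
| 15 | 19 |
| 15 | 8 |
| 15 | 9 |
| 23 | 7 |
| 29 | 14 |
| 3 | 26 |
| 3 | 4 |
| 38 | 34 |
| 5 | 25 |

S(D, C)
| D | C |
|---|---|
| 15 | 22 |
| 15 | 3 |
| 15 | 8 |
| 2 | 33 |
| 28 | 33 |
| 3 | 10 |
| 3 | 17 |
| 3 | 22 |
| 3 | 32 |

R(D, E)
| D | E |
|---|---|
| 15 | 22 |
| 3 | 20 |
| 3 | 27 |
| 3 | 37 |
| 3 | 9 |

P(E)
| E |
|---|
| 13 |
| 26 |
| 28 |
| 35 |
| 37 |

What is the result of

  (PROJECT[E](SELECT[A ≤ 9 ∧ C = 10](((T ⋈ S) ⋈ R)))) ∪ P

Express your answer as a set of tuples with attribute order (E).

{13, 20, 26, 27, 28, 35, 37, 9}

Joining T and S on D yields {(15, 19, 22), (15, 19, 3), (15, 19, 8), (15, 8, 22), (15, 8, 3), (15, 8, 8), (15, 9, 22), (15, 9, 3), (15, 9, 8), (3, 26, 10), (3, 26, 17), (3, 26, 22), (3, 26, 32), (3, 4, 10), (3, 4, 17), (3, 4, 22), (3, 4, 32)}.
Joining (T ⋈ S) and R on D yields {(15, 19, 22, 22), (15, 19, 3, 22), (15, 19, 8, 22), (15, 8, 22, 22), (15, 8, 3, 22), (15, 8, 8, 22), (15, 9, 22, 22), (15, 9, 3, 22), (15, 9, 8, 22), (3, 26, 10, 20), (3, 26, 10, 27), (3, 26, 10, 37), (3, 26, 10, 9), (3, 26, 17, 20), (3, 26, 17, 27), (3, 26, 17, 37), (3, 26, 17, 9), (3, 26, 22, 20), (3, 26, 22, 27), (3, 26, 22, 37), (3, 26, 22, 9), (3, 26, 32, 20), (3, 26, 32, 27), (3, 26, 32, 37), (3, 26, 32, 9), (3, 4, 10, 20), (3, 4, 10, 27), (3, 4, 10, 37), (3, 4, 10, 9), (3, 4, 17, 20), (3, 4, 17, 27), (3, 4, 17, 37), (3, 4, 17, 9), (3, 4, 22, 20), (3, 4, 22, 27), (3, 4, 22, 37), (3, 4, 22, 9), (3, 4, 32, 20), (3, 4, 32, 27), (3, 4, 32, 37), (3, 4, 32, 9)}.
σ[A ≤ 9 ∧ C = 10]: keep tuples satisfying A ≤ 9 ∧ C = 10 → {(3, 4, 10, 20), (3, 4, 10, 27), (3, 4, 10, 37), (3, 4, 10, 9)}
Projecting to E: {20, 27, 37, 9}
Set union of the two operands is {13, 20, 26, 27, 28, 35, 37, 9}.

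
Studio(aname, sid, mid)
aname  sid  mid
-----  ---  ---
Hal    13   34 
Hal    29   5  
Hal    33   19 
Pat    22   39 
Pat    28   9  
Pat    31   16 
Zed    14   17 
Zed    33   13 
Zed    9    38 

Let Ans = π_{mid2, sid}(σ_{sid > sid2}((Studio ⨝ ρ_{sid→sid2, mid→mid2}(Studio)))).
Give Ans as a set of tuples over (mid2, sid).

ρ[sid→sid2, mid→mid2]: schema becomes (aname, sid2, mid2); tuples unchanged.
Joining Studio and ρ_{sid→sid2, mid→mid2}(Studio) on aname yields {(Hal, 13, 34, 13, 34), (Hal, 13, 34, 29, 5), (Hal, 13, 34, 33, 19), (Hal, 29, 5, 13, 34), (Hal, 29, 5, 29, 5), (Hal, 29, 5, 33, 19), (Hal, 33, 19, 13, 34), (Hal, 33, 19, 29, 5), (Hal, 33, 19, 33, 19), (Pat, 22, 39, 22, 39), (Pat, 22, 39, 28, 9), (Pat, 22, 39, 31, 16), (Pat, 28, 9, 22, 39), (Pat, 28, 9, 28, 9), (Pat, 28, 9, 31, 16), (Pat, 31, 16, 22, 39), (Pat, 31, 16, 28, 9), (Pat, 31, 16, 31, 16), (Zed, 14, 17, 14, 17), (Zed, 14, 17, 33, 13), (Zed, 14, 17, 9, 38), (Zed, 33, 13, 14, 17), (Zed, 33, 13, 33, 13), (Zed, 33, 13, 9, 38), (Zed, 9, 38, 14, 17), (Zed, 9, 38, 33, 13), (Zed, 9, 38, 9, 38)}.
σ[sid > sid2]: keep tuples satisfying sid > sid2 → {(Hal, 29, 5, 13, 34), (Hal, 33, 19, 13, 34), (Hal, 33, 19, 29, 5), (Pat, 28, 9, 22, 39), (Pat, 31, 16, 22, 39), (Pat, 31, 16, 28, 9), (Zed, 14, 17, 9, 38), (Zed, 33, 13, 14, 17), (Zed, 33, 13, 9, 38)}
Projecting to mid2, sid: {(17, 33), (34, 29), (34, 33), (38, 14), (38, 33), (39, 28), (39, 31), (5, 33), (9, 31)}

{(17, 33), (34, 29), (34, 33), (38, 14), (38, 33), (39, 28), (39, 31), (5, 33), (9, 31)}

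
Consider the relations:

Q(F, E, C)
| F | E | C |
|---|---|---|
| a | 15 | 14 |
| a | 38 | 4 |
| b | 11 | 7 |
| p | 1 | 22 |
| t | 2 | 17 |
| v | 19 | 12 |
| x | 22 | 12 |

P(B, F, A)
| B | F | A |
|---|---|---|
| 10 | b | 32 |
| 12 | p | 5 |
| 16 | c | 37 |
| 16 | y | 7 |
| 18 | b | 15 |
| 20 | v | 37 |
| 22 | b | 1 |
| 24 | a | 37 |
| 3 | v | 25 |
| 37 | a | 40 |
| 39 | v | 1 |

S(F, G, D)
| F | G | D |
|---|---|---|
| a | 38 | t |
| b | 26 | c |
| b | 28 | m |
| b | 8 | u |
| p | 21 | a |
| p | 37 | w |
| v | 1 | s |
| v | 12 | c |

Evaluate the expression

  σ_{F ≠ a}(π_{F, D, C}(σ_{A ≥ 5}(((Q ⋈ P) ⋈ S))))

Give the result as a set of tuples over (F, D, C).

{(b, c, 7), (b, m, 7), (b, u, 7), (p, a, 22), (p, w, 22), (v, c, 12), (v, s, 12)}

Natural join on F: {(a, 15, 14, 24, 37), (a, 15, 14, 37, 40), (a, 38, 4, 24, 37), (a, 38, 4, 37, 40), (b, 11, 7, 10, 32), (b, 11, 7, 18, 15), (b, 11, 7, 22, 1), (p, 1, 22, 12, 5), (v, 19, 12, 20, 37), (v, 19, 12, 3, 25), (v, 19, 12, 39, 1)}
Natural join on F: {(a, 15, 14, 24, 37, 38, t), (a, 15, 14, 37, 40, 38, t), (a, 38, 4, 24, 37, 38, t), (a, 38, 4, 37, 40, 38, t), (b, 11, 7, 10, 32, 26, c), (b, 11, 7, 10, 32, 28, m), (b, 11, 7, 10, 32, 8, u), (b, 11, 7, 18, 15, 26, c), (b, 11, 7, 18, 15, 28, m), (b, 11, 7, 18, 15, 8, u), (b, 11, 7, 22, 1, 26, c), (b, 11, 7, 22, 1, 28, m), (b, 11, 7, 22, 1, 8, u), (p, 1, 22, 12, 5, 21, a), (p, 1, 22, 12, 5, 37, w), (v, 19, 12, 20, 37, 1, s), (v, 19, 12, 20, 37, 12, c), (v, 19, 12, 3, 25, 1, s), (v, 19, 12, 3, 25, 12, c), (v, 19, 12, 39, 1, 1, s), (v, 19, 12, 39, 1, 12, c)}
Selection A ≥ 5: {(a, 15, 14, 24, 37, 38, t), (a, 15, 14, 37, 40, 38, t), (a, 38, 4, 24, 37, 38, t), (a, 38, 4, 37, 40, 38, t), (b, 11, 7, 10, 32, 26, c), (b, 11, 7, 10, 32, 28, m), (b, 11, 7, 10, 32, 8, u), (b, 11, 7, 18, 15, 26, c), (b, 11, 7, 18, 15, 28, m), (b, 11, 7, 18, 15, 8, u), (p, 1, 22, 12, 5, 21, a), (p, 1, 22, 12, 5, 37, w), (v, 19, 12, 20, 37, 1, s), (v, 19, 12, 20, 37, 12, c), (v, 19, 12, 3, 25, 1, s), (v, 19, 12, 3, 25, 12, c)}
Keep only column(s) F, D, C (7 duplicate(s) eliminated): {(a, t, 14), (a, t, 4), (b, c, 7), (b, m, 7), (b, u, 7), (p, a, 22), (p, w, 22), (v, c, 12), (v, s, 12)}
Selection F ≠ a: {(b, c, 7), (b, m, 7), (b, u, 7), (p, a, 22), (p, w, 22), (v, c, 12), (v, s, 12)}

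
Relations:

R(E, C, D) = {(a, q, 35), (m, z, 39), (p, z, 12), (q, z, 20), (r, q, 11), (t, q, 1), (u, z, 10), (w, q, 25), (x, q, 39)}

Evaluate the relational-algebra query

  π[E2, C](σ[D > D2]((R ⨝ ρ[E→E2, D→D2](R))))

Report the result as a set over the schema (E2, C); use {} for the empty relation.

ρ[E→E2, D→D2]: schema becomes (E2, C, D2); tuples unchanged.
Natural join on C: {(a, q, 35, a, 35), (a, q, 35, r, 11), (a, q, 35, t, 1), (a, q, 35, w, 25), (a, q, 35, x, 39), (m, z, 39, m, 39), (m, z, 39, p, 12), (m, z, 39, q, 20), (m, z, 39, u, 10), (p, z, 12, m, 39), (p, z, 12, p, 12), (p, z, 12, q, 20), (p, z, 12, u, 10), (q, z, 20, m, 39), (q, z, 20, p, 12), (q, z, 20, q, 20), (q, z, 20, u, 10), (r, q, 11, a, 35), (r, q, 11, r, 11), (r, q, 11, t, 1), (r, q, 11, w, 25), (r, q, 11, x, 39), (t, q, 1, a, 35), (t, q, 1, r, 11), (t, q, 1, t, 1), (t, q, 1, w, 25), (t, q, 1, x, 39), (u, z, 10, m, 39), (u, z, 10, p, 12), (u, z, 10, q, 20), (u, z, 10, u, 10), (w, q, 25, a, 35), (w, q, 25, r, 11), (w, q, 25, t, 1), (w, q, 25, w, 25), (w, q, 25, x, 39), (x, q, 39, a, 35), (x, q, 39, r, 11), (x, q, 39, t, 1), (x, q, 39, w, 25), (x, q, 39, x, 39)}
Apply σ_{D > D2}; surviving tuples: {(a, q, 35, r, 11), (a, q, 35, t, 1), (a, q, 35, w, 25), (m, z, 39, p, 12), (m, z, 39, q, 20), (m, z, 39, u, 10), (p, z, 12, u, 10), (q, z, 20, p, 12), (q, z, 20, u, 10), (r, q, 11, t, 1), (w, q, 25, r, 11), (w, q, 25, t, 1), (x, q, 39, a, 35), (x, q, 39, r, 11), (x, q, 39, t, 1), (x, q, 39, w, 25)}
π[E2, C]: project onto (E2, C) (9 duplicate(s) eliminated) → {(a, q), (p, z), (q, z), (r, q), (t, q), (u, z), (w, q)}

{(a, q), (p, z), (q, z), (r, q), (t, q), (u, z), (w, q)}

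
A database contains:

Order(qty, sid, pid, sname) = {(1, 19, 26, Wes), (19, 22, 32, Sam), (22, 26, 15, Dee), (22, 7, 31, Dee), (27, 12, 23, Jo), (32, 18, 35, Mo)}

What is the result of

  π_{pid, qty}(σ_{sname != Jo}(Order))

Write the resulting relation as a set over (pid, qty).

{(15, 22), (26, 1), (31, 22), (32, 19), (35, 32)}

σ[sname != Jo]: keep tuples satisfying sname != Jo → {(1, 19, 26, Wes), (19, 22, 32, Sam), (22, 26, 15, Dee), (22, 7, 31, Dee), (32, 18, 35, Mo)}
π_{pid, qty} gives {(15, 22), (26, 1), (31, 22), (32, 19), (35, 32)}.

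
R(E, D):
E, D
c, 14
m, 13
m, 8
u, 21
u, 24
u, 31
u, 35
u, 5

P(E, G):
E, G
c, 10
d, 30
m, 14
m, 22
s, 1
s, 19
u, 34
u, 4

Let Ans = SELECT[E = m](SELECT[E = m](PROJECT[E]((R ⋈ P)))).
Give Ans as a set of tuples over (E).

Joining R and P on E yields {(c, 14, 10), (m, 13, 14), (m, 13, 22), (m, 8, 14), (m, 8, 22), (u, 21, 34), (u, 21, 4), (u, 24, 34), (u, 24, 4), (u, 31, 34), (u, 31, 4), (u, 35, 34), (u, 35, 4), (u, 5, 34), (u, 5, 4)}.
Projecting to E (12 duplicate(s) eliminated): {c, m, u}
σ[E = m]: keep tuples satisfying E = m → {m}
σ[E = m]: keep tuples satisfying E = m → {m}

{m}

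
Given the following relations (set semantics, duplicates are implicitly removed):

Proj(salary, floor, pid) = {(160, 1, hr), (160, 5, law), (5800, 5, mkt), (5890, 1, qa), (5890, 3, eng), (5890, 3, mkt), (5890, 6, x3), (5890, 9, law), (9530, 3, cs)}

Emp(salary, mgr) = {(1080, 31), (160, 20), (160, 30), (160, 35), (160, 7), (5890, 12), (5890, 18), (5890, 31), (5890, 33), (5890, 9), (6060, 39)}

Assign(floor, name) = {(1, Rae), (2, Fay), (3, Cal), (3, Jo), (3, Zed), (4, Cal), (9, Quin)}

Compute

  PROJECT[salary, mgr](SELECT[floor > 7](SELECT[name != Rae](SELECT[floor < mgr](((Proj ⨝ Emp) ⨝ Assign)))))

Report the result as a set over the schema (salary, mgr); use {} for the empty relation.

Proj ⋈ Emp (natural join on salary): {(160, 1, hr, 20), (160, 1, hr, 30), (160, 1, hr, 35), (160, 1, hr, 7), (160, 5, law, 20), (160, 5, law, 30), (160, 5, law, 35), (160, 5, law, 7), (5890, 1, qa, 12), (5890, 1, qa, 18), (5890, 1, qa, 31), (5890, 1, qa, 33), (5890, 1, qa, 9), (5890, 3, eng, 12), (5890, 3, eng, 18), (5890, 3, eng, 31), (5890, 3, eng, 33), (5890, 3, eng, 9), (5890, 3, mkt, 12), (5890, 3, mkt, 18), (5890, 3, mkt, 31), (5890, 3, mkt, 33), (5890, 3, mkt, 9), (5890, 6, x3, 12), (5890, 6, x3, 18), (5890, 6, x3, 31), (5890, 6, x3, 33), (5890, 6, x3, 9), (5890, 9, law, 12), (5890, 9, law, 18), (5890, 9, law, 31), (5890, 9, law, 33), (5890, 9, law, 9)}
(Proj ⨝ Emp) ⋈ Assign (natural join on floor): {(160, 1, hr, 20, Rae), (160, 1, hr, 30, Rae), (160, 1, hr, 35, Rae), (160, 1, hr, 7, Rae), (5890, 1, qa, 12, Rae), (5890, 1, qa, 18, Rae), (5890, 1, qa, 31, Rae), (5890, 1, qa, 33, Rae), (5890, 1, qa, 9, Rae), (5890, 3, eng, 12, Cal), (5890, 3, eng, 12, Jo), (5890, 3, eng, 12, Zed), (5890, 3, eng, 18, Cal), (5890, 3, eng, 18, Jo), (5890, 3, eng, 18, Zed), (5890, 3, eng, 31, Cal), (5890, 3, eng, 31, Jo), (5890, 3, eng, 31, Zed), (5890, 3, eng, 33, Cal), (5890, 3, eng, 33, Jo), (5890, 3, eng, 33, Zed), (5890, 3, eng, 9, Cal), (5890, 3, eng, 9, Jo), (5890, 3, eng, 9, Zed), (5890, 3, mkt, 12, Cal), (5890, 3, mkt, 12, Jo), (5890, 3, mkt, 12, Zed), (5890, 3, mkt, 18, Cal), (5890, 3, mkt, 18, Jo), (5890, 3, mkt, 18, Zed), (5890, 3, mkt, 31, Cal), (5890, 3, mkt, 31, Jo), (5890, 3, mkt, 31, Zed), (5890, 3, mkt, 33, Cal), (5890, 3, mkt, 33, Jo), (5890, 3, mkt, 33, Zed), (5890, 3, mkt, 9, Cal), (5890, 3, mkt, 9, Jo), (5890, 3, mkt, 9, Zed), (5890, 9, law, 12, Quin), (5890, 9, law, 18, Quin), (5890, 9, law, 31, Quin), (5890, 9, law, 33, Quin), (5890, 9, law, 9, Quin)}
Filtering on floor < mgr leaves {(160, 1, hr, 20, Rae), (160, 1, hr, 30, Rae), (160, 1, hr, 35, Rae), (160, 1, hr, 7, Rae), (5890, 1, qa, 12, Rae), (5890, 1, qa, 18, Rae), (5890, 1, qa, 31, Rae), (5890, 1, qa, 33, Rae), (5890, 1, qa, 9, Rae), (5890, 3, eng, 12, Cal), (5890, 3, eng, 12, Jo), (5890, 3, eng, 12, Zed), (5890, 3, eng, 18, Cal), (5890, 3, eng, 18, Jo), (5890, 3, eng, 18, Zed), (5890, 3, eng, 31, Cal), (5890, 3, eng, 31, Jo), (5890, 3, eng, 31, Zed), (5890, 3, eng, 33, Cal), (5890, 3, eng, 33, Jo), (5890, 3, eng, 33, Zed), (5890, 3, eng, 9, Cal), (5890, 3, eng, 9, Jo), (5890, 3, eng, 9, Zed), (5890, 3, mkt, 12, Cal), (5890, 3, mkt, 12, Jo), (5890, 3, mkt, 12, Zed), (5890, 3, mkt, 18, Cal), (5890, 3, mkt, 18, Jo), (5890, 3, mkt, 18, Zed), (5890, 3, mkt, 31, Cal), (5890, 3, mkt, 31, Jo), (5890, 3, mkt, 31, Zed), (5890, 3, mkt, 33, Cal), (5890, 3, mkt, 33, Jo), (5890, 3, mkt, 33, Zed), (5890, 3, mkt, 9, Cal), (5890, 3, mkt, 9, Jo), (5890, 3, mkt, 9, Zed), (5890, 9, law, 12, Quin), (5890, 9, law, 18, Quin), (5890, 9, law, 31, Quin), (5890, 9, law, 33, Quin)}.
Filtering on name != Rae leaves {(5890, 3, eng, 12, Cal), (5890, 3, eng, 12, Jo), (5890, 3, eng, 12, Zed), (5890, 3, eng, 18, Cal), (5890, 3, eng, 18, Jo), (5890, 3, eng, 18, Zed), (5890, 3, eng, 31, Cal), (5890, 3, eng, 31, Jo), (5890, 3, eng, 31, Zed), (5890, 3, eng, 33, Cal), (5890, 3, eng, 33, Jo), (5890, 3, eng, 33, Zed), (5890, 3, eng, 9, Cal), (5890, 3, eng, 9, Jo), (5890, 3, eng, 9, Zed), (5890, 3, mkt, 12, Cal), (5890, 3, mkt, 12, Jo), (5890, 3, mkt, 12, Zed), (5890, 3, mkt, 18, Cal), (5890, 3, mkt, 18, Jo), (5890, 3, mkt, 18, Zed), (5890, 3, mkt, 31, Cal), (5890, 3, mkt, 31, Jo), (5890, 3, mkt, 31, Zed), (5890, 3, mkt, 33, Cal), (5890, 3, mkt, 33, Jo), (5890, 3, mkt, 33, Zed), (5890, 3, mkt, 9, Cal), (5890, 3, mkt, 9, Jo), (5890, 3, mkt, 9, Zed), (5890, 9, law, 12, Quin), (5890, 9, law, 18, Quin), (5890, 9, law, 31, Quin), (5890, 9, law, 33, Quin)}.
Filtering on floor > 7 leaves {(5890, 9, law, 12, Quin), (5890, 9, law, 18, Quin), (5890, 9, law, 31, Quin), (5890, 9, law, 33, Quin)}.
Projecting to salary, mgr: {(5890, 12), (5890, 18), (5890, 31), (5890, 33)}

{(5890, 12), (5890, 18), (5890, 31), (5890, 33)}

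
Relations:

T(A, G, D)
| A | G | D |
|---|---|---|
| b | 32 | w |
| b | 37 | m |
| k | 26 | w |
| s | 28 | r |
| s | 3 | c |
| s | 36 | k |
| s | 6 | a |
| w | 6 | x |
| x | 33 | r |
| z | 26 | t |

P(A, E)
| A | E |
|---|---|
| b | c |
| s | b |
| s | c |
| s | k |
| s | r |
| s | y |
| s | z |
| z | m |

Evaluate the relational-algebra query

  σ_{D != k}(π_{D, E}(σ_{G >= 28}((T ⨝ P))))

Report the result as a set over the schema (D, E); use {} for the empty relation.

T ⋈ P (natural join on A): {(b, 32, w, c), (b, 37, m, c), (s, 28, r, b), (s, 28, r, c), (s, 28, r, k), (s, 28, r, r), (s, 28, r, y), (s, 28, r, z), (s, 3, c, b), (s, 3, c, c), (s, 3, c, k), (s, 3, c, r), (s, 3, c, y), (s, 3, c, z), (s, 36, k, b), (s, 36, k, c), (s, 36, k, k), (s, 36, k, r), (s, 36, k, y), (s, 36, k, z), (s, 6, a, b), (s, 6, a, c), (s, 6, a, k), (s, 6, a, r), (s, 6, a, y), (s, 6, a, z), (z, 26, t, m)}
Apply σ_{G >= 28}; surviving tuples: {(b, 32, w, c), (b, 37, m, c), (s, 28, r, b), (s, 28, r, c), (s, 28, r, k), (s, 28, r, r), (s, 28, r, y), (s, 28, r, z), (s, 36, k, b), (s, 36, k, c), (s, 36, k, k), (s, 36, k, r), (s, 36, k, y), (s, 36, k, z)}
π_{D, E} gives {(k, b), (k, c), (k, k), (k, r), (k, y), (k, z), (m, c), (r, b), (r, c), (r, k), (r, r), (r, y), (r, z), (w, c)}.
Apply σ_{D != k}; surviving tuples: {(m, c), (r, b), (r, c), (r, k), (r, r), (r, y), (r, z), (w, c)}

{(m, c), (r, b), (r, c), (r, k), (r, r), (r, y), (r, z), (w, c)}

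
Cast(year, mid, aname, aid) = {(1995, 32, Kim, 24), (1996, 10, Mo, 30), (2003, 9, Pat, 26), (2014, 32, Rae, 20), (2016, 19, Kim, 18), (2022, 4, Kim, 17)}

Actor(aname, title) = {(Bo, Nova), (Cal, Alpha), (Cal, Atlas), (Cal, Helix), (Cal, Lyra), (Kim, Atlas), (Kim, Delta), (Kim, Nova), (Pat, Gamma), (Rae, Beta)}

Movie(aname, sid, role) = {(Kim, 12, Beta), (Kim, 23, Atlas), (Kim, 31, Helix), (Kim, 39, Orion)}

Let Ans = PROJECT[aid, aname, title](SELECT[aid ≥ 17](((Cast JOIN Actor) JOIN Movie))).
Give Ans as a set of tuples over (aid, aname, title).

{(17, Kim, Atlas), (17, Kim, Delta), (17, Kim, Nova), (18, Kim, Atlas), (18, Kim, Delta), (18, Kim, Nova), (24, Kim, Atlas), (24, Kim, Delta), (24, Kim, Nova)}

Joining Cast and Actor on aname yields {(1995, 32, Kim, 24, Atlas), (1995, 32, Kim, 24, Delta), (1995, 32, Kim, 24, Nova), (2003, 9, Pat, 26, Gamma), (2014, 32, Rae, 20, Beta), (2016, 19, Kim, 18, Atlas), (2016, 19, Kim, 18, Delta), (2016, 19, Kim, 18, Nova), (2022, 4, Kim, 17, Atlas), (2022, 4, Kim, 17, Delta), (2022, 4, Kim, 17, Nova)}.
Joining (Cast JOIN Actor) and Movie on aname yields {(1995, 32, Kim, 24, Atlas, 12, Beta), (1995, 32, Kim, 24, Atlas, 23, Atlas), (1995, 32, Kim, 24, Atlas, 31, Helix), (1995, 32, Kim, 24, Atlas, 39, Orion), (1995, 32, Kim, 24, Delta, 12, Beta), (1995, 32, Kim, 24, Delta, 23, Atlas), (1995, 32, Kim, 24, Delta, 31, Helix), (1995, 32, Kim, 24, Delta, 39, Orion), (1995, 32, Kim, 24, Nova, 12, Beta), (1995, 32, Kim, 24, Nova, 23, Atlas), (1995, 32, Kim, 24, Nova, 31, Helix), (1995, 32, Kim, 24, Nova, 39, Orion), (2016, 19, Kim, 18, Atlas, 12, Beta), (2016, 19, Kim, 18, Atlas, 23, Atlas), (2016, 19, Kim, 18, Atlas, 31, Helix), (2016, 19, Kim, 18, Atlas, 39, Orion), (2016, 19, Kim, 18, Delta, 12, Beta), (2016, 19, Kim, 18, Delta, 23, Atlas), (2016, 19, Kim, 18, Delta, 31, Helix), (2016, 19, Kim, 18, Delta, 39, Orion), (2016, 19, Kim, 18, Nova, 12, Beta), (2016, 19, Kim, 18, Nova, 23, Atlas), (2016, 19, Kim, 18, Nova, 31, Helix), (2016, 19, Kim, 18, Nova, 39, Orion), (2022, 4, Kim, 17, Atlas, 12, Beta), (2022, 4, Kim, 17, Atlas, 23, Atlas), (2022, 4, Kim, 17, Atlas, 31, Helix), (2022, 4, Kim, 17, Atlas, 39, Orion), (2022, 4, Kim, 17, Delta, 12, Beta), (2022, 4, Kim, 17, Delta, 23, Atlas), (2022, 4, Kim, 17, Delta, 31, Helix), (2022, 4, Kim, 17, Delta, 39, Orion), (2022, 4, Kim, 17, Nova, 12, Beta), (2022, 4, Kim, 17, Nova, 23, Atlas), (2022, 4, Kim, 17, Nova, 31, Helix), (2022, 4, Kim, 17, Nova, 39, Orion)}.
Filtering on aid ≥ 17 leaves {(1995, 32, Kim, 24, Atlas, 12, Beta), (1995, 32, Kim, 24, Atlas, 23, Atlas), (1995, 32, Kim, 24, Atlas, 31, Helix), (1995, 32, Kim, 24, Atlas, 39, Orion), (1995, 32, Kim, 24, Delta, 12, Beta), (1995, 32, Kim, 24, Delta, 23, Atlas), (1995, 32, Kim, 24, Delta, 31, Helix), (1995, 32, Kim, 24, Delta, 39, Orion), (1995, 32, Kim, 24, Nova, 12, Beta), (1995, 32, Kim, 24, Nova, 23, Atlas), (1995, 32, Kim, 24, Nova, 31, Helix), (1995, 32, Kim, 24, Nova, 39, Orion), (2016, 19, Kim, 18, Atlas, 12, Beta), (2016, 19, Kim, 18, Atlas, 23, Atlas), (2016, 19, Kim, 18, Atlas, 31, Helix), (2016, 19, Kim, 18, Atlas, 39, Orion), (2016, 19, Kim, 18, Delta, 12, Beta), (2016, 19, Kim, 18, Delta, 23, Atlas), (2016, 19, Kim, 18, Delta, 31, Helix), (2016, 19, Kim, 18, Delta, 39, Orion), (2016, 19, Kim, 18, Nova, 12, Beta), (2016, 19, Kim, 18, Nova, 23, Atlas), (2016, 19, Kim, 18, Nova, 31, Helix), (2016, 19, Kim, 18, Nova, 39, Orion), (2022, 4, Kim, 17, Atlas, 12, Beta), (2022, 4, Kim, 17, Atlas, 23, Atlas), (2022, 4, Kim, 17, Atlas, 31, Helix), (2022, 4, Kim, 17, Atlas, 39, Orion), (2022, 4, Kim, 17, Delta, 12, Beta), (2022, 4, Kim, 17, Delta, 23, Atlas), (2022, 4, Kim, 17, Delta, 31, Helix), (2022, 4, Kim, 17, Delta, 39, Orion), (2022, 4, Kim, 17, Nova, 12, Beta), (2022, 4, Kim, 17, Nova, 23, Atlas), (2022, 4, Kim, 17, Nova, 31, Helix), (2022, 4, Kim, 17, Nova, 39, Orion)}.
π_{aid, aname, title} gives {(17, Kim, Atlas), (17, Kim, Delta), (17, Kim, Nova), (18, Kim, Atlas), (18, Kim, Delta), (18, Kim, Nova), (24, Kim, Atlas), (24, Kim, Delta), (24, Kim, Nova)} (27 duplicate(s) eliminated).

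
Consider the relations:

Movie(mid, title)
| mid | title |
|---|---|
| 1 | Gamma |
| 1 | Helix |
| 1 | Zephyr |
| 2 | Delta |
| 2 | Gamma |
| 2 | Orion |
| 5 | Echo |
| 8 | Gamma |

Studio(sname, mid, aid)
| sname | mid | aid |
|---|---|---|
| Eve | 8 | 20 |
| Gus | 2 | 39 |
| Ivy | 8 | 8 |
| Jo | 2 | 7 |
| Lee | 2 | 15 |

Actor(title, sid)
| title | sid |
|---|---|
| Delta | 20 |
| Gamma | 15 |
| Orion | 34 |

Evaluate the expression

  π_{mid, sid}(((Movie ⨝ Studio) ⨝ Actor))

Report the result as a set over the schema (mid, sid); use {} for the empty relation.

{(2, 15), (2, 20), (2, 34), (8, 15)}

Natural join on mid: {(2, Delta, Gus, 39), (2, Delta, Jo, 7), (2, Delta, Lee, 15), (2, Gamma, Gus, 39), (2, Gamma, Jo, 7), (2, Gamma, Lee, 15), (2, Orion, Gus, 39), (2, Orion, Jo, 7), (2, Orion, Lee, 15), (8, Gamma, Eve, 20), (8, Gamma, Ivy, 8)}
Natural join on title: {(2, Delta, Gus, 39, 20), (2, Delta, Jo, 7, 20), (2, Delta, Lee, 15, 20), (2, Gamma, Gus, 39, 15), (2, Gamma, Jo, 7, 15), (2, Gamma, Lee, 15, 15), (2, Orion, Gus, 39, 34), (2, Orion, Jo, 7, 34), (2, Orion, Lee, 15, 34), (8, Gamma, Eve, 20, 15), (8, Gamma, Ivy, 8, 15)}
Projecting to mid, sid (7 duplicate(s) eliminated): {(2, 15), (2, 20), (2, 34), (8, 15)}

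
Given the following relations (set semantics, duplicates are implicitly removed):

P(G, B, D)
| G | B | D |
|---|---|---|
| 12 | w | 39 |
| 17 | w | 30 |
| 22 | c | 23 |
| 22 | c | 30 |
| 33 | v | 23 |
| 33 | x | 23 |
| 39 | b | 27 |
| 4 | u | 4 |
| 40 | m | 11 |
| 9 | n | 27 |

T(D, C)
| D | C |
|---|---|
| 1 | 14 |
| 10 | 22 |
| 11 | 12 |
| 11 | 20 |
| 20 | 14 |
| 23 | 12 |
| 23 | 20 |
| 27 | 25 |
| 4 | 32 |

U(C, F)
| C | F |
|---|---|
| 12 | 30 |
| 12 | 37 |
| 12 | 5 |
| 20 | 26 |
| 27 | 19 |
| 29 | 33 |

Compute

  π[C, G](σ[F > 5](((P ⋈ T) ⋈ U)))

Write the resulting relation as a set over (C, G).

P ⋈ T (natural join on D): {(22, c, 23, 12), (22, c, 23, 20), (33, v, 23, 12), (33, v, 23, 20), (33, x, 23, 12), (33, x, 23, 20), (39, b, 27, 25), (4, u, 4, 32), (40, m, 11, 12), (40, m, 11, 20), (9, n, 27, 25)}
(P ⋈ T) ⋈ U (natural join on C): {(22, c, 23, 12, 30), (22, c, 23, 12, 37), (22, c, 23, 12, 5), (22, c, 23, 20, 26), (33, v, 23, 12, 30), (33, v, 23, 12, 37), (33, v, 23, 12, 5), (33, v, 23, 20, 26), (33, x, 23, 12, 30), (33, x, 23, 12, 37), (33, x, 23, 12, 5), (33, x, 23, 20, 26), (40, m, 11, 12, 30), (40, m, 11, 12, 37), (40, m, 11, 12, 5), (40, m, 11, 20, 26)}
Apply σ_{F > 5}; surviving tuples: {(22, c, 23, 12, 30), (22, c, 23, 12, 37), (22, c, 23, 20, 26), (33, v, 23, 12, 30), (33, v, 23, 12, 37), (33, v, 23, 20, 26), (33, x, 23, 12, 30), (33, x, 23, 12, 37), (33, x, 23, 20, 26), (40, m, 11, 12, 30), (40, m, 11, 12, 37), (40, m, 11, 20, 26)}
π_{C, G} gives {(12, 22), (12, 33), (12, 40), (20, 22), (20, 33), (20, 40)} (6 duplicate(s) eliminated).

{(12, 22), (12, 33), (12, 40), (20, 22), (20, 33), (20, 40)}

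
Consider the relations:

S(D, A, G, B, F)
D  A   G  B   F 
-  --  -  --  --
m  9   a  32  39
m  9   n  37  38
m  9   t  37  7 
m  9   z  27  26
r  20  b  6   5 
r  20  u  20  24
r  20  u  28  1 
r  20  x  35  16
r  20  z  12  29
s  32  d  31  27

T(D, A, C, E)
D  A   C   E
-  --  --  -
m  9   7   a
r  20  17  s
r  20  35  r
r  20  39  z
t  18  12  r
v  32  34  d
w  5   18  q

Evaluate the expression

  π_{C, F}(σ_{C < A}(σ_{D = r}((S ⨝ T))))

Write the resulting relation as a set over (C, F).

{(17, 1), (17, 16), (17, 24), (17, 29), (17, 5)}

Natural join on D, A: {(m, 9, a, 32, 39, 7, a), (m, 9, n, 37, 38, 7, a), (m, 9, t, 37, 7, 7, a), (m, 9, z, 27, 26, 7, a), (r, 20, b, 6, 5, 17, s), (r, 20, b, 6, 5, 35, r), (r, 20, b, 6, 5, 39, z), (r, 20, u, 20, 24, 17, s), (r, 20, u, 20, 24, 35, r), (r, 20, u, 20, 24, 39, z), (r, 20, u, 28, 1, 17, s), (r, 20, u, 28, 1, 35, r), (r, 20, u, 28, 1, 39, z), (r, 20, x, 35, 16, 17, s), (r, 20, x, 35, 16, 35, r), (r, 20, x, 35, 16, 39, z), (r, 20, z, 12, 29, 17, s), (r, 20, z, 12, 29, 35, r), (r, 20, z, 12, 29, 39, z)}
Selection D = r: {(r, 20, b, 6, 5, 17, s), (r, 20, b, 6, 5, 35, r), (r, 20, b, 6, 5, 39, z), (r, 20, u, 20, 24, 17, s), (r, 20, u, 20, 24, 35, r), (r, 20, u, 20, 24, 39, z), (r, 20, u, 28, 1, 17, s), (r, 20, u, 28, 1, 35, r), (r, 20, u, 28, 1, 39, z), (r, 20, x, 35, 16, 17, s), (r, 20, x, 35, 16, 35, r), (r, 20, x, 35, 16, 39, z), (r, 20, z, 12, 29, 17, s), (r, 20, z, 12, 29, 35, r), (r, 20, z, 12, 29, 39, z)}
Selection C < A: {(r, 20, b, 6, 5, 17, s), (r, 20, u, 20, 24, 17, s), (r, 20, u, 28, 1, 17, s), (r, 20, x, 35, 16, 17, s), (r, 20, z, 12, 29, 17, s)}
π_{C, F} gives {(17, 1), (17, 16), (17, 24), (17, 29), (17, 5)}.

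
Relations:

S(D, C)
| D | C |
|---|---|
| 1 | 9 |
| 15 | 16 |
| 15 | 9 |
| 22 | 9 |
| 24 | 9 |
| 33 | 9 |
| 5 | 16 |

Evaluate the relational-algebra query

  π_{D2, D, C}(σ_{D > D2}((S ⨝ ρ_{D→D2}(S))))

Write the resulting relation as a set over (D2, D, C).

{(1, 15, 9), (1, 22, 9), (1, 24, 9), (1, 33, 9), (15, 22, 9), (15, 24, 9), (15, 33, 9), (22, 24, 9), (22, 33, 9), (24, 33, 9), (5, 15, 16)}

ρ[D→D2]: schema becomes (D2, C); tuples unchanged.
S ⋈ ρ_{D→D2}(S) (natural join on C): {(1, 9, 1), (1, 9, 15), (1, 9, 22), (1, 9, 24), (1, 9, 33), (15, 16, 15), (15, 16, 5), (15, 9, 1), (15, 9, 15), (15, 9, 22), (15, 9, 24), (15, 9, 33), (22, 9, 1), (22, 9, 15), (22, 9, 22), (22, 9, 24), (22, 9, 33), (24, 9, 1), (24, 9, 15), (24, 9, 22), (24, 9, 24), (24, 9, 33), (33, 9, 1), (33, 9, 15), (33, 9, 22), (33, 9, 24), (33, 9, 33), (5, 16, 15), (5, 16, 5)}
σ[D > D2]: keep tuples satisfying D > D2 → {(15, 16, 5), (15, 9, 1), (22, 9, 1), (22, 9, 15), (24, 9, 1), (24, 9, 15), (24, 9, 22), (33, 9, 1), (33, 9, 15), (33, 9, 22), (33, 9, 24)}
Projecting to D2, D, C: {(1, 15, 9), (1, 22, 9), (1, 24, 9), (1, 33, 9), (15, 22, 9), (15, 24, 9), (15, 33, 9), (22, 24, 9), (22, 33, 9), (24, 33, 9), (5, 15, 16)}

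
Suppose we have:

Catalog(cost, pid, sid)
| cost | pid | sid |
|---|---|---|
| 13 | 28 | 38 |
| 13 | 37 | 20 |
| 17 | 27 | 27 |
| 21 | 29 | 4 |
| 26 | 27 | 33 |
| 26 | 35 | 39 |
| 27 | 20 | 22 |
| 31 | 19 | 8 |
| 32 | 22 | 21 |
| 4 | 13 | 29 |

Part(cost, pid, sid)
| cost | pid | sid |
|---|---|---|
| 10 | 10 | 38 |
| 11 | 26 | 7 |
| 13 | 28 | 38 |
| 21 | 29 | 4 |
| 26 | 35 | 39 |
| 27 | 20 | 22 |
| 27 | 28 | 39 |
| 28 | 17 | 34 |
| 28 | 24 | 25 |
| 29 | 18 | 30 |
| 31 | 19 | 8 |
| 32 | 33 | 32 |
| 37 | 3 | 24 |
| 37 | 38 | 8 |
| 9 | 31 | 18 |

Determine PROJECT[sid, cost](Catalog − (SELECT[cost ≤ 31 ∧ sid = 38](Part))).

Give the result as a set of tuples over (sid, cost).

Apply σ_{cost ≤ 31 ∧ sid = 38}; surviving tuples: {(10, 10, 38), (13, 28, 38)}
Set difference of the two operands is {(13, 37, 20), (17, 27, 27), (21, 29, 4), (26, 27, 33), (26, 35, 39), (27, 20, 22), (31, 19, 8), (32, 22, 21), (4, 13, 29)}.
Keep only column(s) sid, cost: {(20, 13), (21, 32), (22, 27), (27, 17), (29, 4), (33, 26), (39, 26), (4, 21), (8, 31)}

{(20, 13), (21, 32), (22, 27), (27, 17), (29, 4), (33, 26), (39, 26), (4, 21), (8, 31)}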